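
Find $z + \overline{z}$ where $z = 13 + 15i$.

z + conjugate(z) = (a + bi) + (a - bi) = 2a
= 2 * 13 = 26


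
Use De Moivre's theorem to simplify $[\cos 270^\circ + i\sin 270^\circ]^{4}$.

By De Moivre: z^n = r^n(cos(nθ) + i sin(nθ))
= 1^4(cos(4*270°) + i sin(4*270°))
= 1(cos 0° + i sin 0°)
= 1


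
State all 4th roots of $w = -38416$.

|w| = 38416, arg(w) = 180°
Root modulus = 38416^(1/4) = 14
Root arguments: θ_k = (180° + 360°k)/4 for k = 0, 1, ..., 3
Roots: 7*sqrt(2) + 7*sqrt(2)i, -7*sqrt(2) + 7*sqrt(2)i, -7*sqrt(2) - 7*sqrt(2)i, 7*sqrt(2) - 7*sqrt(2)i


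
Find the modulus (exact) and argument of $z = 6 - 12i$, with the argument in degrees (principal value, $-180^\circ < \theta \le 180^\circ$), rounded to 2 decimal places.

|z| = sqrt(6^2 + (-12)^2) = sqrt(180)
arg(z) = arctan(b/a) = arctan(-12/6) (quadrant-adjusted) = -63.43°


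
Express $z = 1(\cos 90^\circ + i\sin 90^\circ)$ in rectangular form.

a = r cos θ = 1 * 0 = 0
b = r sin θ = 1 * 1 = 1
z = i


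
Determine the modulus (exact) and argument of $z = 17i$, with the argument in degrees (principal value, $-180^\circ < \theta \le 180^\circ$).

|z| = sqrt(0^2 + 17^2) = 17
a = 0 and b > 0, so z lies on the positive imaginary axis: arg(z) = 90°


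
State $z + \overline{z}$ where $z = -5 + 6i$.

z + conjugate(z) = (a + bi) + (a - bi) = 2a
= 2 * (-5) = -10


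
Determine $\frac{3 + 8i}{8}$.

Divisor is real, so divide each part by 8:
= 3/8 + i


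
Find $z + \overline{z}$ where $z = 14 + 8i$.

z + conjugate(z) = (a + bi) + (a - bi) = 2a
= 2 * 14 = 28


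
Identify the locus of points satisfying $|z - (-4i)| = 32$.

|z - z0| = r describes a circle centered at z0 with radius r
Here z0 = -4i and r = 32
Locus: Circle centered at (0, -4) with radius 32


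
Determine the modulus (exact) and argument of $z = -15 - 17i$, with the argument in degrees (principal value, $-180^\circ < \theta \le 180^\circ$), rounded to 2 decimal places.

|z| = sqrt((-15)^2 + (-17)^2) = sqrt(514)
arg(z) = arctan(b/a) = arctan(-17/-15) (quadrant-adjusted) = -131.42°


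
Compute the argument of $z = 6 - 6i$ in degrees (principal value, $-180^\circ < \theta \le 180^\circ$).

θ = arctan(b/a) = arctan(-6/6) (quadrant-adjusted) = -45°


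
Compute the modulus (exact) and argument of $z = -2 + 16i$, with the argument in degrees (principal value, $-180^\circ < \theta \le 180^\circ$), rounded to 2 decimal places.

|z| = sqrt((-2)^2 + 16^2) = sqrt(260)
arg(z) = arctan(b/a) = arctan(16/-2) (quadrant-adjusted) = 97.13°


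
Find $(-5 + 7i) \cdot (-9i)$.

(a1*a2 - b1*b2) + (a1*b2 + b1*a2)i
= (0 - (-63)) + (45 + 0)i
= 63 + 45i


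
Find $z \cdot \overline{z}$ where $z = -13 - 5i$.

z * conjugate(z) = |z|^2 = a^2 + b^2
= (-13)^2 + (-5)^2 = 194


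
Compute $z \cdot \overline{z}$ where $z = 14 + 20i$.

z * conjugate(z) = |z|^2 = a^2 + b^2
= 14^2 + 20^2 = 596


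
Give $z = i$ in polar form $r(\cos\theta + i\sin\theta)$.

r = |z| = sqrt(a^2 + b^2) = sqrt((0)^2 + (1)^2) = sqrt(0 + 1) = sqrt(1) = 1
a = 0 and b > 0, so z lies on the positive imaginary axis: θ = 90°
z = 1(cos 90° + i sin 90°)


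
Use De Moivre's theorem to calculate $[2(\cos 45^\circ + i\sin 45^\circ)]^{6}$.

By De Moivre: z^n = r^n(cos(nθ) + i sin(nθ))
= 2^6(cos(6*45°) + i sin(6*45°))
= 64(cos 270° + i sin 270°)
= -64i


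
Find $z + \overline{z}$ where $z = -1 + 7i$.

z + conjugate(z) = (a + bi) + (a - bi) = 2a
= 2 * (-1) = -2


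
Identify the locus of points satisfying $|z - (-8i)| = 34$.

|z - z0| = r describes a circle centered at z0 with radius r
Here z0 = -8i and r = 34
Locus: Circle centered at (0, -8) with radius 34


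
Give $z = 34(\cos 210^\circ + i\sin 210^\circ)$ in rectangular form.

a = r cos θ = 34 * -sqrt(3)/2 = -17*sqrt(3)
b = r sin θ = 34 * -1/2 = -17
z = -17*sqrt(3) - 17i


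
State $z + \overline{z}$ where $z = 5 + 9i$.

z + conjugate(z) = (a + bi) + (a - bi) = 2a
= 2 * 5 = 10


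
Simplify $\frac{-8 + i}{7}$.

Divisor is real, so divide each part by 7:
= -8/7 + (1/7)i


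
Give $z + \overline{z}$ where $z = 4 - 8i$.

z + conjugate(z) = (a + bi) + (a - bi) = 2a
= 2 * 4 = 8


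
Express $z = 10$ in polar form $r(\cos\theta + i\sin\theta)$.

r = |z| = sqrt(a^2 + b^2) = sqrt((10)^2 + (0)^2) = sqrt(100 + 0) = sqrt(100) = 10
b = 0 and a > 0, so z lies on the positive real axis: θ = 0°
z = 10(cos 0° + i sin 0°)


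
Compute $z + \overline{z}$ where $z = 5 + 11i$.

z + conjugate(z) = (a + bi) + (a - bi) = 2a
= 2 * 5 = 10


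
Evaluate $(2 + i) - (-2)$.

(2 - (-2)) + (1 - 0)i = 4 + i


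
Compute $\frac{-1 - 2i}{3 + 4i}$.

Multiply numerator and denominator by conjugate (3 - 4i):
= (-1 - 2i)(3 - 4i) / (3^2 + 4^2)
= (-11 - 2i) / 25
= -11/25 - (2/25)i


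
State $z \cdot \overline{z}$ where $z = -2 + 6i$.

z * conjugate(z) = |z|^2 = a^2 + b^2
= (-2)^2 + 6^2 = 40


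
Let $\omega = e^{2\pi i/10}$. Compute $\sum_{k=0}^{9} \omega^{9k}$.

Let ζ = ω^9 = e^(2πi·9/10). Since 10 ∤ 9, ζ ≠ 1.
Sum = Σ_{k=0}^{9} ζ^k = (ζ^10 - 1)/(ζ - 1) = (ω^{9·10} - 1)/(ζ - 1) = (1 - 1)/(ζ - 1) = 0


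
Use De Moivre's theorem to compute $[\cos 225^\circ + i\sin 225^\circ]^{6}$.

By De Moivre: z^n = r^n(cos(nθ) + i sin(nθ))
= 1^6(cos(6*225°) + i sin(6*225°))
= 1(cos 270° + i sin 270°)
= -i


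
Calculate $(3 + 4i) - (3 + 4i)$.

(3 - 3) + (4 - 4)i = 0


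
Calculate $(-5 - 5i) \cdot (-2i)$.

(a1*a2 - b1*b2) + (a1*b2 + b1*a2)i
= (0 - 10) + (10 + 0)i
= -10 + 10i


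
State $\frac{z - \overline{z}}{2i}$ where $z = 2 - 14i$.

z - conjugate(z) = 2bi
(z - conjugate(z))/(2i) = 2bi/(2i) = b = -14


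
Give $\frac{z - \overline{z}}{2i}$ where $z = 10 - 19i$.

z - conjugate(z) = 2bi
(z - conjugate(z))/(2i) = 2bi/(2i) = b = -19


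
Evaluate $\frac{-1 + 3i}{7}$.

Divisor is real, so divide each part by 7:
= -1/7 + (3/7)i


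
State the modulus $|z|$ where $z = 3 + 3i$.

|z| = sqrt(a^2 + b^2) = sqrt(3^2 + 3^2) = sqrt(18) = sqrt(18)


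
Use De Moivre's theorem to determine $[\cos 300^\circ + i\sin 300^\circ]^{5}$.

By De Moivre: z^n = r^n(cos(nθ) + i sin(nθ))
= 1^5(cos(5*300°) + i sin(5*300°))
= 1(cos 60° + i sin 60°)
= 1/2 + (sqrt(3)/2)i


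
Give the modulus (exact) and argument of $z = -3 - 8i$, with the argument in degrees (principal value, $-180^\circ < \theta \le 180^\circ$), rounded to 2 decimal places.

|z| = sqrt((-3)^2 + (-8)^2) = sqrt(73)
arg(z) = arctan(b/a) = arctan(-8/-3) (quadrant-adjusted) = -110.56°


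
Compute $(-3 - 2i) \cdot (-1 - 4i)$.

(a1*a2 - b1*b2) + (a1*b2 + b1*a2)i
= (3 - 8) + (12 + 2)i
= -5 + 14i


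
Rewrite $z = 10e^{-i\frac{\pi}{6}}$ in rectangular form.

a = r cos θ = 10 * sqrt(3)/2 = 5*sqrt(3)
b = r sin θ = 10 * -1/2 = -5
z = 5*sqrt(3) - 5i


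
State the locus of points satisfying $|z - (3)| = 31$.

|z - z0| = r describes a circle centered at z0 with radius r
Here z0 = 3 and r = 31
Locus: Circle centered at (3, 0) with radius 31


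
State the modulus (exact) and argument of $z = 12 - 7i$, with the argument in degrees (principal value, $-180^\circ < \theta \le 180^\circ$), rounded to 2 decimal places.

|z| = sqrt(12^2 + (-7)^2) = sqrt(193)
arg(z) = arctan(b/a) = arctan(-7/12) (quadrant-adjusted) = -30.26°


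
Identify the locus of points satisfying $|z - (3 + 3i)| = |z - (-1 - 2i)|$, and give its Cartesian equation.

|z - z1| = |z - z2| means z is equidistant from z1 and z2,
i.e. the perpendicular bisector of the segment from (3, 3) to (-1, -2) (midpoint (1, 1/2)).
With z = x + yi, square both sides:
(x - 3)^2 + (y - 3)^2 = (x - (-1))^2 + (y - (-2))^2
The x^2 and y^2 terms cancel: -8x + (-10)y = 5 - 18 = -13
Simplify: 8x + 10y = 13
Locus: Perpendicular bisector of the segment from (3, 3) to (-1, -2): the line 8x + 10y = 13


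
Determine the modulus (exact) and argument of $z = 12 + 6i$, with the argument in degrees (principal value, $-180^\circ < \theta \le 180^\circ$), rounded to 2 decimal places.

|z| = sqrt(12^2 + 6^2) = sqrt(180)
arg(z) = arctan(b/a) = arctan(6/12) (quadrant-adjusted) = 26.57°


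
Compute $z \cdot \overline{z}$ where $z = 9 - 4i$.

z * conjugate(z) = |z|^2 = a^2 + b^2
= 9^2 + (-4)^2 = 97


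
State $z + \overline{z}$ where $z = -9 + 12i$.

z + conjugate(z) = (a + bi) + (a - bi) = 2a
= 2 * (-9) = -18


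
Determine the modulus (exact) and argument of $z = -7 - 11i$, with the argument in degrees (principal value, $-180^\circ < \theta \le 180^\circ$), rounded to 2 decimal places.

|z| = sqrt((-7)^2 + (-11)^2) = sqrt(170)
arg(z) = arctan(b/a) = arctan(-11/-7) (quadrant-adjusted) = -122.47°


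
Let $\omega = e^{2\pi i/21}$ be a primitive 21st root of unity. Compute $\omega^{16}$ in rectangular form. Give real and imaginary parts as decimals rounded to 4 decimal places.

ω^16 = e^(2πi·16/21) = e^(i·32π/21)
= cos(32π/21) + i sin(32π/21)
= 0.0747 - 0.9972i


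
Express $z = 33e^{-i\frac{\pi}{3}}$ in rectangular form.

a = r cos θ = 33 * 1/2 = 33/2
b = r sin θ = 33 * -sqrt(3)/2 = -33*sqrt(3)/2
z = 33/2 - (33*sqrt(3)/2)i


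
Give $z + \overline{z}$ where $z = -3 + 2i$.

z + conjugate(z) = (a + bi) + (a - bi) = 2a
= 2 * (-3) = -6


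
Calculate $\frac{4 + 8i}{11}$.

Divisor is real, so divide each part by 11:
= 4/11 + (8/11)i


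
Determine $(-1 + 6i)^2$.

(a + bi)^2 = a^2 - b^2 + 2abi
= (-1)^2 - 6^2 + 2*(-1)*6i
= -35 - 12i


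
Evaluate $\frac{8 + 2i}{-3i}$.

Multiply numerator and denominator by conjugate (3i):
= (8 + 2i)(3i) / (0^2 + (-3)^2)
= (-6 + 24i) / 9
Divide through by 3: (-2 + 8i) / 3
= -2/3 + (8/3)i


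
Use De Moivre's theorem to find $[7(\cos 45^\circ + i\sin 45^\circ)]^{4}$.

By De Moivre: z^n = r^n(cos(nθ) + i sin(nθ))
= 7^4(cos(4*45°) + i sin(4*45°))
= 2401(cos 180° + i sin 180°)
= -2401


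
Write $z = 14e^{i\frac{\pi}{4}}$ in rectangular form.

a = r cos θ = 14 * sqrt(2)/2 = 7*sqrt(2)
b = r sin θ = 14 * sqrt(2)/2 = 7*sqrt(2)
z = 7*sqrt(2) + 7*sqrt(2)i


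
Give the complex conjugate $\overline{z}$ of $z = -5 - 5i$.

If z = a + bi, then conjugate(z) = a - bi
conjugate(-5 - 5i) = -5 + 5i


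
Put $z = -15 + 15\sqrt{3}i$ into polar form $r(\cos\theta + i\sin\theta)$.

r = |z| = sqrt(a^2 + b^2) = sqrt((-15)^2 + (15*sqrt(3))^2) = sqrt(225 + 675) = sqrt(900) = 30
θ = arctan(b/a) = arctan(25.9808/-15) (quadrant-adjusted) = 120°
z = 30(cos 120° + i sin 120°)


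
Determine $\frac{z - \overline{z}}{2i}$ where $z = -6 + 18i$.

z - conjugate(z) = 2bi
(z - conjugate(z))/(2i) = 2bi/(2i) = b = 18


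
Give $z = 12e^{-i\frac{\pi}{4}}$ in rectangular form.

a = r cos θ = 12 * sqrt(2)/2 = 6*sqrt(2)
b = r sin θ = 12 * -sqrt(2)/2 = -6*sqrt(2)
z = 6*sqrt(2) - 6*sqrt(2)i


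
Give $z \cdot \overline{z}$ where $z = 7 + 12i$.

z * conjugate(z) = |z|^2 = a^2 + b^2
= 7^2 + 12^2 = 193


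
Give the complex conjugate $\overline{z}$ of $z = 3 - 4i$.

If z = a + bi, then conjugate(z) = a - bi
conjugate(3 - 4i) = 3 + 4i


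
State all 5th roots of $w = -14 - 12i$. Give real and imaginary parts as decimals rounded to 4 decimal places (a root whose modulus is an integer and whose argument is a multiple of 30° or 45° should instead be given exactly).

|w| = sqrt(340) ≈ 18.439089, arg(w) ≈ 220.601295°
Root modulus = sqrt(340)^(1/5) ≈ 1.791216
Root arguments: θ_k = (arg(w) + 360°k)/5 for k = 0, 1, ..., 4
Compute each root as (root modulus)(cos θ_k + i sin θ_k) using full-precision intermediates, then round to 4 decimal places.
Roots: 1.2859 + 1.2470i, -0.7886 + 1.6083i, -1.7733 - 0.2530i, -0.3073 - 1.7647i, 1.5833 - 0.8376i


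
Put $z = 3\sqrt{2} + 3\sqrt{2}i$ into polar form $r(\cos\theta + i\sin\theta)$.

r = |z| = sqrt(a^2 + b^2) = sqrt((3*sqrt(2))^2 + (3*sqrt(2))^2) = sqrt(18 + 18) = sqrt(36) = 6
θ = arctan(b/a) = arctan(4.2426/4.2426) (quadrant-adjusted) = 45°
z = 6(cos 45° + i sin 45°)


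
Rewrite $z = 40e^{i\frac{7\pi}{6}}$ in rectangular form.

a = r cos θ = 40 * -sqrt(3)/2 = -20*sqrt(3)
b = r sin θ = 40 * -1/2 = -20
z = -20*sqrt(3) - 20i


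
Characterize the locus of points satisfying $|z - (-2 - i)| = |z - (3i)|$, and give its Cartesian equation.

|z - z1| = |z - z2| means z is equidistant from z1 and z2,
i.e. the perpendicular bisector of the segment from (-2, -1) to (0, 3) (midpoint (-1, 1)).
With z = x + yi, square both sides:
(x - (-2))^2 + (y - (-1))^2 = (x - 0)^2 + (y - 3)^2
The x^2 and y^2 terms cancel: 4x + 8y = 9 - 5 = 4
Simplify: x + 2y = 1
Locus: Perpendicular bisector of the segment from (-2, -1) to (0, 3): the line x + 2y = 1


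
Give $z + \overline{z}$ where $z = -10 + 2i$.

z + conjugate(z) = (a + bi) + (a - bi) = 2a
= 2 * (-10) = -20


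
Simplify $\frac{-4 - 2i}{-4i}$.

Multiply numerator and denominator by conjugate (4i):
= (-4 - 2i)(4i) / (0^2 + (-4)^2)
= (8 - 16i) / 16
Divide through by 8: (1 - 2i) / 2
= 1/2 - i


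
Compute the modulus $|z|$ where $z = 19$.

|z| = sqrt(a^2 + b^2) = sqrt(19^2 + 0^2) = sqrt(361) = 19


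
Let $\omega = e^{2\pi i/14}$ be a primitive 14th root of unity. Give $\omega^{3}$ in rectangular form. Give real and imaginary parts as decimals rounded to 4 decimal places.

ω^3 = e^(2πi·3/14) = e^(i·3π/7)
= cos(3π/7) + i sin(3π/7)
= 0.2225 + 0.9749i


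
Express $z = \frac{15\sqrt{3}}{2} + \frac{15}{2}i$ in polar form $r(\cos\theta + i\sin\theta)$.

r = |z| = sqrt(a^2 + b^2) = sqrt((15*sqrt(3)/2)^2 + (15/2)^2) = sqrt(675/4 + 225/4) = sqrt(225) = 15
θ = arctan(b/a) = arctan(7.5/12.9904) (quadrant-adjusted) = 30°
z = 15(cos 30° + i sin 30°)


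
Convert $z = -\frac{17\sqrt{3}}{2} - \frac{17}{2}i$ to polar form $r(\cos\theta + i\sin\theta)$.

r = |z| = sqrt(a^2 + b^2) = sqrt((-17*sqrt(3)/2)^2 + (-17/2)^2) = sqrt(867/4 + 289/4) = sqrt(289) = 17
θ = arctan(b/a) = arctan(-8.5/-14.7224) (quadrant-adjusted) = 210°
z = 17(cos 210° + i sin 210°)


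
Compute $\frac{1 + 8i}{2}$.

Divisor is real, so divide each part by 2:
= 1/2 + 4i


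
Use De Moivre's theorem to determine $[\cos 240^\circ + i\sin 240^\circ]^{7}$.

By De Moivre: z^n = r^n(cos(nθ) + i sin(nθ))
= 1^7(cos(7*240°) + i sin(7*240°))
= 1(cos 240° + i sin 240°)
= -1/2 - (sqrt(3)/2)i


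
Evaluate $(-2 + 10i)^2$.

(a + bi)^2 = a^2 - b^2 + 2abi
= (-2)^2 - 10^2 + 2*(-2)*10i
= -96 - 40i


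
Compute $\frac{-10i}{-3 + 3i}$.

Multiply numerator and denominator by conjugate (-3 - 3i):
= (-10i)(-3 - 3i) / ((-3)^2 + 3^2)
= (-30 + 30i) / 18
Divide through by 6: (-5 + 5i) / 3
= -5/3 + (5/3)i


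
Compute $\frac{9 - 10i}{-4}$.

Divisor is real, so divide each part by -4:
= -9/4 + (5/2)i


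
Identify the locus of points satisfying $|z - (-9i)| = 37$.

|z - z0| = r describes a circle centered at z0 with radius r
Here z0 = -9i and r = 37
Locus: Circle centered at (0, -9) with radius 37


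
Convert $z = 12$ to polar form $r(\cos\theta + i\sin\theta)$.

r = |z| = sqrt(a^2 + b^2) = sqrt((12)^2 + (0)^2) = sqrt(144 + 0) = sqrt(144) = 12
b = 0 and a > 0, so z lies on the positive real axis: θ = 0°
z = 12(cos 0° + i sin 0°)


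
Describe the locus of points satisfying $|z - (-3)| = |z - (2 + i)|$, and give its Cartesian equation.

|z - z1| = |z - z2| means z is equidistant from z1 and z2,
i.e. the perpendicular bisector of the segment from (-3, 0) to (2, 1) (midpoint (-1/2, 1/2)).
With z = x + yi, square both sides:
(x - (-3))^2 + (y - 0)^2 = (x - 2)^2 + (y - 1)^2
The x^2 and y^2 terms cancel: 10x + 2y = 5 - 9 = -4
Simplify: 5x + y = -2
Locus: Perpendicular bisector of the segment from (-3, 0) to (2, 1): the line 5x + y = -2


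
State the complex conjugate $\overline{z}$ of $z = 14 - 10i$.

If z = a + bi, then conjugate(z) = a - bi
conjugate(14 - 10i) = 14 + 10i


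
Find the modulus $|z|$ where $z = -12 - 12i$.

|z| = sqrt(a^2 + b^2) = sqrt((-12)^2 + (-12)^2) = sqrt(288) = sqrt(288)


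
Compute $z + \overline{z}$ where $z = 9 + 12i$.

z + conjugate(z) = (a + bi) + (a - bi) = 2a
= 2 * 9 = 18


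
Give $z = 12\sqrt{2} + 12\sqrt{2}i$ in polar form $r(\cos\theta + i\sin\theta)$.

r = |z| = sqrt(a^2 + b^2) = sqrt((12*sqrt(2))^2 + (12*sqrt(2))^2) = sqrt(288 + 288) = sqrt(576) = 24
θ = arctan(b/a) = arctan(16.9706/16.9706) (quadrant-adjusted) = 45°
z = 24(cos 45° + i sin 45°)


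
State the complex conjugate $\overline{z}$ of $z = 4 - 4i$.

If z = a + bi, then conjugate(z) = a - bi
conjugate(4 - 4i) = 4 + 4i


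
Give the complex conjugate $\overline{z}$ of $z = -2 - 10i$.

If z = a + bi, then conjugate(z) = a - bi
conjugate(-2 - 10i) = -2 + 10i


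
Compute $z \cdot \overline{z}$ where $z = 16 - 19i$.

z * conjugate(z) = |z|^2 = a^2 + b^2
= 16^2 + (-19)^2 = 617


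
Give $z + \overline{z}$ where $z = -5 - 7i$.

z + conjugate(z) = (a + bi) + (a - bi) = 2a
= 2 * (-5) = -10


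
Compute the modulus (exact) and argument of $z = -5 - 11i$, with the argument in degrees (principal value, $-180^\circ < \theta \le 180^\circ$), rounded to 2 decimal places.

|z| = sqrt((-5)^2 + (-11)^2) = sqrt(146)
arg(z) = arctan(b/a) = arctan(-11/-5) (quadrant-adjusted) = -114.44°


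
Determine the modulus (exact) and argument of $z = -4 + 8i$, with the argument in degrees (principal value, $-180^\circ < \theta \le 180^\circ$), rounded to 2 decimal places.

|z| = sqrt((-4)^2 + 8^2) = sqrt(80)
arg(z) = arctan(b/a) = arctan(8/-4) (quadrant-adjusted) = 116.57°


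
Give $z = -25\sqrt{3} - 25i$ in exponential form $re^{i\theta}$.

r = |z| = sqrt((-25*sqrt(3))^2 + (-25)^2) = sqrt(1875 + 625) = sqrt(2500) = 50
θ = arctan(b/a) = arctan(-25/-43.3013) (quadrant-adjusted) = -150° = -5π/6
z = 50e^(-i*5π/6)


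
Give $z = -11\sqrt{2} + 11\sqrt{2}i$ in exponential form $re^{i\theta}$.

r = |z| = sqrt((-11*sqrt(2))^2 + (11*sqrt(2))^2) = sqrt(242 + 242) = sqrt(484) = 22
θ = arctan(b/a) = arctan(15.5563/-15.5563) (quadrant-adjusted) = 135° = 3π/4
z = 22e^(i*3π/4)


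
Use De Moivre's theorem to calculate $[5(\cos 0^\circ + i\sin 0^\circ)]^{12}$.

By De Moivre: z^n = r^n(cos(nθ) + i sin(nθ))
= 5^12(cos(12*0°) + i sin(12*0°))
= 244140625(cos 0° + i sin 0°)
= 244140625


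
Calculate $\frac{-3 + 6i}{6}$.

Divisor is real, so divide each part by 6:
= -1/2 + i


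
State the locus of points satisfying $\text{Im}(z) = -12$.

Im(z) = y where z = x + yi; the equation y = -12 is satisfied by all points with that y-coordinate
Locus: Horizontal line y = -12


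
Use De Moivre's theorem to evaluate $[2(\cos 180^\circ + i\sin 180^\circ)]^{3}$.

By De Moivre: z^n = r^n(cos(nθ) + i sin(nθ))
= 2^3(cos(3*180°) + i sin(3*180°))
= 8(cos 180° + i sin 180°)
= -8


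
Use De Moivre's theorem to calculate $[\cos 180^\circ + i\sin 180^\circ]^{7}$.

By De Moivre: z^n = r^n(cos(nθ) + i sin(nθ))
= 1^7(cos(7*180°) + i sin(7*180°))
= 1(cos 180° + i sin 180°)
= -1


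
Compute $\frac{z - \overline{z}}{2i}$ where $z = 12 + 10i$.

z - conjugate(z) = 2bi
(z - conjugate(z))/(2i) = 2bi/(2i) = b = 10


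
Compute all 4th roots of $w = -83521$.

|w| = 83521, arg(w) = 180°
Root modulus = 83521^(1/4) = 17
Root arguments: θ_k = (180° + 360°k)/4 for k = 0, 1, ..., 3
Roots: 17*sqrt(2)/2 + (17*sqrt(2)/2)i, -17*sqrt(2)/2 + (17*sqrt(2)/2)i, -17*sqrt(2)/2 - (17*sqrt(2)/2)i, 17*sqrt(2)/2 - (17*sqrt(2)/2)i


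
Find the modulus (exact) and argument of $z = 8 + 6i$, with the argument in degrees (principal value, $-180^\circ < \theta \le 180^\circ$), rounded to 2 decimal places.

|z| = sqrt(8^2 + 6^2) = 10
arg(z) = arctan(b/a) = arctan(6/8) (quadrant-adjusted) = 36.87°


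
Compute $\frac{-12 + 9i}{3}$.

Divisor is real, so divide each part by 3:
= -4 + 3i


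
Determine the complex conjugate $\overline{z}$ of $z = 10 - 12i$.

If z = a + bi, then conjugate(z) = a - bi
conjugate(10 - 12i) = 10 + 12i


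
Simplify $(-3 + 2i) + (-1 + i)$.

(-3 + (-1)) + (2 + 1)i = -4 + 3i


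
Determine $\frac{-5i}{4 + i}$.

Multiply numerator and denominator by conjugate (4 - i):
= (-5i)(4 - i) / (4^2 + 1^2)
= (-5 - 20i) / 17
= -5/17 - (20/17)i


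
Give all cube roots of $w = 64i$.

|w| = 64, arg(w) = 90°
Root modulus = 64^(1/3) = 4
Root arguments: θ_k = (90° + 360°k)/3 for k = 0, 1, ..., 2
Roots: 2*sqrt(3) + 2i, -2*sqrt(3) + 2i, -4i


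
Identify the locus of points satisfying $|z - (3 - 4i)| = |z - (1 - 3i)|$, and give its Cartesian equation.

|z - z1| = |z - z2| means z is equidistant from z1 and z2,
i.e. the perpendicular bisector of the segment from (3, -4) to (1, -3) (midpoint (2, -7/2)).
With z = x + yi, square both sides:
(x - 3)^2 + (y - (-4))^2 = (x - 1)^2 + (y - (-3))^2
The x^2 and y^2 terms cancel: -4x + 2y = 10 - 25 = -15
Simplify: 4x - 2y = 15
Locus: Perpendicular bisector of the segment from (3, -4) to (1, -3): the line 4x - 2y = 15


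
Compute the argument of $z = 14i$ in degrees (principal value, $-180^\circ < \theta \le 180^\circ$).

a = 0 and b > 0, so z lies on the positive imaginary axis: θ = 90°


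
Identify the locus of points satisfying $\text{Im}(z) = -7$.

Im(z) = y where z = x + yi; the equation y = -7 is satisfied by all points with that y-coordinate
Locus: Horizontal line y = -7


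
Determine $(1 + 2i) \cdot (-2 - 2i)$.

(a1*a2 - b1*b2) + (a1*b2 + b1*a2)i
= (-2 - (-4)) + (-2 + (-4))i
= 2 - 6i


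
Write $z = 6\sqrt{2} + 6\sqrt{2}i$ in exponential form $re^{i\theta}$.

r = |z| = sqrt((6*sqrt(2))^2 + (6*sqrt(2))^2) = sqrt(72 + 72) = sqrt(144) = 12
θ = arctan(b/a) = arctan(8.4853/8.4853) (quadrant-adjusted) = 45° = π/4
z = 12e^(i*π/4)


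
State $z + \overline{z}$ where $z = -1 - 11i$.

z + conjugate(z) = (a + bi) + (a - bi) = 2a
= 2 * (-1) = -2


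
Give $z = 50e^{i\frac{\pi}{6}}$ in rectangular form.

a = r cos θ = 50 * sqrt(3)/2 = 25*sqrt(3)
b = r sin θ = 50 * 1/2 = 25
z = 25*sqrt(3) + 25i


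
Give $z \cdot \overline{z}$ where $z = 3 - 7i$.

z * conjugate(z) = |z|^2 = a^2 + b^2
= 3^2 + (-7)^2 = 58


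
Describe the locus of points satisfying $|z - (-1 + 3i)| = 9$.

|z - z0| = r describes a circle centered at z0 with radius r
Here z0 = -1 + 3i and r = 9
Locus: Circle centered at (-1, 3) with radius 9


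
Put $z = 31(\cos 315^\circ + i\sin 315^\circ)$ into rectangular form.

a = r cos θ = 31 * sqrt(2)/2 = 31*sqrt(2)/2
b = r sin θ = 31 * -sqrt(2)/2 = -31*sqrt(2)/2
z = 31*sqrt(2)/2 - (31*sqrt(2)/2)i


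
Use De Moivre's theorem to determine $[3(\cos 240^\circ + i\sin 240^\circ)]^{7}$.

By De Moivre: z^n = r^n(cos(nθ) + i sin(nθ))
= 3^7(cos(7*240°) + i sin(7*240°))
= 2187(cos 240° + i sin 240°)
= -2187/2 - (2187*sqrt(3)/2)i


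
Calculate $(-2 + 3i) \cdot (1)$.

(a1*a2 - b1*b2) + (a1*b2 + b1*a2)i
= (-2 - 0) + (0 + 3)i
= -2 + 3i


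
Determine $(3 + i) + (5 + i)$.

(3 + 5) + (1 + 1)i = 8 + 2i


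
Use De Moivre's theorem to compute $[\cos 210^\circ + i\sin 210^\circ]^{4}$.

By De Moivre: z^n = r^n(cos(nθ) + i sin(nθ))
= 1^4(cos(4*210°) + i sin(4*210°))
= 1(cos 120° + i sin 120°)
= -1/2 + (sqrt(3)/2)i


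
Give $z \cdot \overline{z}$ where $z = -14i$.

z * conjugate(z) = |z|^2 = a^2 + b^2
= 0^2 + (-14)^2 = 196


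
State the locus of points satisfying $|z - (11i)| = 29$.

|z - z0| = r describes a circle centered at z0 with radius r
Here z0 = 11i and r = 29
Locus: Circle centered at (0, 11) with radius 29


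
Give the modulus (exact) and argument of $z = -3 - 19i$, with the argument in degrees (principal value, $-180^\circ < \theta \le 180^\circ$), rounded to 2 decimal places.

|z| = sqrt((-3)^2 + (-19)^2) = sqrt(370)
arg(z) = arctan(b/a) = arctan(-19/-3) (quadrant-adjusted) = -98.97°


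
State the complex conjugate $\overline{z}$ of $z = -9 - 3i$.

If z = a + bi, then conjugate(z) = a - bi
conjugate(-9 - 3i) = -9 + 3i


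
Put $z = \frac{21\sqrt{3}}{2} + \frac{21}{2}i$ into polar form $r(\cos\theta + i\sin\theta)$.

r = |z| = sqrt(a^2 + b^2) = sqrt((21*sqrt(3)/2)^2 + (21/2)^2) = sqrt(1323/4 + 441/4) = sqrt(441) = 21
θ = arctan(b/a) = arctan(10.5/18.1865) (quadrant-adjusted) = 30°
z = 21(cos 30° + i sin 30°)


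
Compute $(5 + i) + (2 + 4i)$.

(5 + 2) + (1 + 4)i = 7 + 5i


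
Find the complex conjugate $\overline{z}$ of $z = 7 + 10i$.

If z = a + bi, then conjugate(z) = a - bi
conjugate(7 + 10i) = 7 - 10i


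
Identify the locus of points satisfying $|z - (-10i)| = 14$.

|z - z0| = r describes a circle centered at z0 with radius r
Here z0 = -10i and r = 14
Locus: Circle centered at (0, -10) with radius 14


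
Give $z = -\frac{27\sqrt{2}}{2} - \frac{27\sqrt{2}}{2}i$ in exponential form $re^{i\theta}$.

r = |z| = sqrt((-27*sqrt(2)/2)^2 + (-27*sqrt(2)/2)^2) = sqrt(729/2 + 729/2) = sqrt(729) = 27
θ = arctan(b/a) = arctan(-19.0919/-19.0919) (quadrant-adjusted) = -135° = -3π/4
z = 27e^(-i*3π/4)


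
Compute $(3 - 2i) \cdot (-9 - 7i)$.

(a1*a2 - b1*b2) + (a1*b2 + b1*a2)i
= (-27 - 14) + (-21 + 18)i
= -41 - 3i


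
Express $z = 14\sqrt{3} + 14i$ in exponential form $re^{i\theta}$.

r = |z| = sqrt((14*sqrt(3))^2 + (14)^2) = sqrt(588 + 196) = sqrt(784) = 28
θ = arctan(b/a) = arctan(14/24.2487) (quadrant-adjusted) = 30° = π/6
z = 28e^(i*π/6)


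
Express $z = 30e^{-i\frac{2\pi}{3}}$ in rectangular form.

a = r cos θ = 30 * -1/2 = -15
b = r sin θ = 30 * -sqrt(3)/2 = -15*sqrt(3)
z = -15 - 15*sqrt(3)i


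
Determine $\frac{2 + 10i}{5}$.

Divisor is real, so divide each part by 5:
= 2/5 + 2i


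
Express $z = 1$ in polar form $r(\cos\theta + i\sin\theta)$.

r = |z| = sqrt(a^2 + b^2) = sqrt((1)^2 + (0)^2) = sqrt(1 + 0) = sqrt(1) = 1
b = 0 and a > 0, so z lies on the positive real axis: θ = 0°
z = 1(cos 0° + i sin 0°)


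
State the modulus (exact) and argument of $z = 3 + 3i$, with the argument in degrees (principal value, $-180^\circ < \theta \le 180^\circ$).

|z| = sqrt(3^2 + 3^2) = sqrt(18)
arg(z) = arctan(b/a) = arctan(3/3) (quadrant-adjusted) = 45°


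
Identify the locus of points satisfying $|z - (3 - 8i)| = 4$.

|z - z0| = r describes a circle centered at z0 with radius r
Here z0 = 3 - 8i and r = 4
Locus: Circle centered at (3, -8) with radius 4


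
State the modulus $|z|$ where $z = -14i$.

|z| = sqrt(a^2 + b^2) = sqrt(0^2 + (-14)^2) = sqrt(196) = 14


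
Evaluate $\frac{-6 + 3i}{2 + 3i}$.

Multiply numerator and denominator by conjugate (2 - 3i):
= (-6 + 3i)(2 - 3i) / (2^2 + 3^2)
= (-3 + 24i) / 13
= -3/13 + (24/13)i


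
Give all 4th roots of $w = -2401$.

|w| = 2401, arg(w) = 180°
Root modulus = 2401^(1/4) = 7
Root arguments: θ_k = (180° + 360°k)/4 for k = 0, 1, ..., 3
Roots: 7*sqrt(2)/2 + (7*sqrt(2)/2)i, -7*sqrt(2)/2 + (7*sqrt(2)/2)i, -7*sqrt(2)/2 - (7*sqrt(2)/2)i, 7*sqrt(2)/2 - (7*sqrt(2)/2)i


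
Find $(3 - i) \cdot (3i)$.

(a1*a2 - b1*b2) + (a1*b2 + b1*a2)i
= (0 - (-3)) + (9 + 0)i
= 3 + 9i


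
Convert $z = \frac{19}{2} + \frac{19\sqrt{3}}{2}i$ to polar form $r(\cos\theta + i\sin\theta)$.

r = |z| = sqrt(a^2 + b^2) = sqrt((19/2)^2 + (19*sqrt(3)/2)^2) = sqrt(361/4 + 1083/4) = sqrt(361) = 19
θ = arctan(b/a) = arctan(16.4545/9.5) (quadrant-adjusted) = 60°
z = 19(cos 60° + i sin 60°)


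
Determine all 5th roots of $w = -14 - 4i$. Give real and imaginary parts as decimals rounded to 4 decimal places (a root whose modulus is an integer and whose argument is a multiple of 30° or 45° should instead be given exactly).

|w| = sqrt(212) ≈ 14.560220, arg(w) ≈ 195.945396°
Root modulus = sqrt(212)^(1/5) ≈ 1.708573
Root arguments: θ_k = (arg(w) + 360°k)/5 for k = 0, 1, ..., 4
Compute each root as (root modulus)(cos θ_k + i sin θ_k) using full-precision intermediates, then round to 4 decimal places.
Roots: 1.3243 + 1.0796i, -0.6176 + 1.5931i, -1.7059 - 0.0950i, -0.4368 - 1.6518i, 1.4360 - 0.9258i


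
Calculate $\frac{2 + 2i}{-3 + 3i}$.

Multiply numerator and denominator by conjugate (-3 - 3i):
= (2 + 2i)(-3 - 3i) / ((-3)^2 + 3^2)
= (-12i) / 18
Divide through by 6: (-2i) / 3
= 0 - (2/3)i


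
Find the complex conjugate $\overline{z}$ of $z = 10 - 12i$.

If z = a + bi, then conjugate(z) = a - bi
conjugate(10 - 12i) = 10 + 12i


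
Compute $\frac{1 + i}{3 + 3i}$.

Multiply numerator and denominator by conjugate (3 - 3i):
= (1 + i)(3 - 3i) / (3^2 + 3^2)
= (6) / 18
Divide through by 6: (1) / 3
= 1/3


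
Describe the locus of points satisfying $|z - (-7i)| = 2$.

|z - z0| = r describes a circle centered at z0 with radius r
Here z0 = -7i and r = 2
Locus: Circle centered at (0, -7) with radius 2


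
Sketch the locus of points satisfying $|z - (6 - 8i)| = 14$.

|z - z0| = r describes a circle centered at z0 with radius r
Here z0 = 6 - 8i and r = 14
Locus: Circle centered at (6, -8) with radius 14


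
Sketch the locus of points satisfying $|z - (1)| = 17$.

|z - z0| = r describes a circle centered at z0 with radius r
Here z0 = 1 and r = 17
Locus: Circle centered at (1, 0) with radius 17


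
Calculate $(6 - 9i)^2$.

(a + bi)^2 = a^2 - b^2 + 2abi
= 6^2 - (-9)^2 + 2*6*(-9)i
= -45 - 108i


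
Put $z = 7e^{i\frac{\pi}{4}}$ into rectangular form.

a = r cos θ = 7 * sqrt(2)/2 = 7*sqrt(2)/2
b = r sin θ = 7 * sqrt(2)/2 = 7*sqrt(2)/2
z = 7*sqrt(2)/2 + (7*sqrt(2)/2)i


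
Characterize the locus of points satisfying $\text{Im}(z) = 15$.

Im(z) = y where z = x + yi; the equation y = 15 is satisfied by all points with that y-coordinate
Locus: Horizontal line y = 15


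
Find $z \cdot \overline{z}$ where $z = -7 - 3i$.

z * conjugate(z) = |z|^2 = a^2 + b^2
= (-7)^2 + (-3)^2 = 58


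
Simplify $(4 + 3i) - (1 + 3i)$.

(4 - 1) + (3 - 3)i = 3


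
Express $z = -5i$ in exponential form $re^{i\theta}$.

r = |z| = sqrt((0)^2 + (-5)^2) = sqrt(0 + 25) = sqrt(25) = 5
a = 0 and b < 0, so z lies on the negative imaginary axis: θ = -90° = -π/2
z = 5e^(-i*π/2)


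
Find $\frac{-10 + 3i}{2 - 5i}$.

Multiply numerator and denominator by conjugate (2 + 5i):
= (-10 + 3i)(2 + 5i) / (2^2 + (-5)^2)
= (-35 - 44i) / 29
= -35/29 - (44/29)i


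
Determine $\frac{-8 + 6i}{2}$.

Divisor is real, so divide each part by 2:
= -4 + 3i


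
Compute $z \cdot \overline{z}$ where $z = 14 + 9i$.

z * conjugate(z) = |z|^2 = a^2 + b^2
= 14^2 + 9^2 = 277


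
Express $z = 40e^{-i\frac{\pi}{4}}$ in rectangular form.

a = r cos θ = 40 * sqrt(2)/2 = 20*sqrt(2)
b = r sin θ = 40 * -sqrt(2)/2 = -20*sqrt(2)
z = 20*sqrt(2) - 20*sqrt(2)i


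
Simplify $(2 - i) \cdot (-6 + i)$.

(a1*a2 - b1*b2) + (a1*b2 + b1*a2)i
= (-12 - (-1)) + (2 + 6)i
= -11 + 8i


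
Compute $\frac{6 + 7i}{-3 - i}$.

Multiply numerator and denominator by conjugate (-3 + i):
= (6 + 7i)(-3 + i) / ((-3)^2 + (-1)^2)
= (-25 - 15i) / 10
Divide through by 5: (-5 - 3i) / 2
= -5/2 - (3/2)i


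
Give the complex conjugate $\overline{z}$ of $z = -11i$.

If z = a + bi, then conjugate(z) = a - bi
conjugate(-11i) = 11i


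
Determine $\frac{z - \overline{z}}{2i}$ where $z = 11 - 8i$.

z - conjugate(z) = 2bi
(z - conjugate(z))/(2i) = 2bi/(2i) = b = -8


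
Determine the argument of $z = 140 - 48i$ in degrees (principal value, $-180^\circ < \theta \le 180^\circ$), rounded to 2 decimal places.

θ = arctan(b/a) = arctan(-48/140) (quadrant-adjusted) = -18.92°


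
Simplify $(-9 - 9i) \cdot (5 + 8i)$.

(a1*a2 - b1*b2) + (a1*b2 + b1*a2)i
= (-45 - (-72)) + (-72 + (-45))i
= 27 - 117i


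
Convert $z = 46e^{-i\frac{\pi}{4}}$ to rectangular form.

a = r cos θ = 46 * sqrt(2)/2 = 23*sqrt(2)
b = r sin θ = 46 * -sqrt(2)/2 = -23*sqrt(2)
z = 23*sqrt(2) - 23*sqrt(2)i


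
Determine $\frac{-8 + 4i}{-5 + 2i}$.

Multiply numerator and denominator by conjugate (-5 - 2i):
= (-8 + 4i)(-5 - 2i) / ((-5)^2 + 2^2)
= (48 - 4i) / 29
= 48/29 - (4/29)i


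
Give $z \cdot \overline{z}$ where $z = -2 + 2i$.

z * conjugate(z) = |z|^2 = a^2 + b^2
= (-2)^2 + 2^2 = 8


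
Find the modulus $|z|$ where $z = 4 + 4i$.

|z| = sqrt(a^2 + b^2) = sqrt(4^2 + 4^2) = sqrt(32) = sqrt(32)


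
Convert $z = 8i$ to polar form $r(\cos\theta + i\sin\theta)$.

r = |z| = sqrt(a^2 + b^2) = sqrt((0)^2 + (8)^2) = sqrt(0 + 64) = sqrt(64) = 8
a = 0 and b > 0, so z lies on the positive imaginary axis: θ = 90°
z = 8(cos 90° + i sin 90°)


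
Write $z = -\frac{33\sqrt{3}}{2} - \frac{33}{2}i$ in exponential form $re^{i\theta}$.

r = |z| = sqrt((-33*sqrt(3)/2)^2 + (-33/2)^2) = sqrt(3267/4 + 1089/4) = sqrt(1089) = 33
θ = arctan(b/a) = arctan(-16.5/-28.5788) (quadrant-adjusted) = 210° = 7π/6
z = 33e^(i*7π/6)


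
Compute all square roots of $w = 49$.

|w| = 49, arg(w) = 0°
Root modulus = 49^(1/2) = 7
Root arguments: θ_k = (0° + 360°k)/2 for k = 0, 1, ..., 1
Roots: 7, -7


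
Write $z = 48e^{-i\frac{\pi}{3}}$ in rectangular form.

a = r cos θ = 48 * 1/2 = 24
b = r sin θ = 48 * -sqrt(3)/2 = -24*sqrt(3)
z = 24 - 24*sqrt(3)i


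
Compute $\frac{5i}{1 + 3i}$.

Multiply numerator and denominator by conjugate (1 - 3i):
= (5i)(1 - 3i) / (1^2 + 3^2)
= (15 + 5i) / 10
Divide through by 5: (3 + i) / 2
= 3/2 + (1/2)i


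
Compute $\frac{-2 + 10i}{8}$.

Divisor is real, so divide each part by 8:
= -1/4 + (5/4)i


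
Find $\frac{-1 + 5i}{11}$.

Divisor is real, so divide each part by 11:
= -1/11 + (5/11)i


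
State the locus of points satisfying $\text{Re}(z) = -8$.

Re(z) = x where z = x + yi; the equation x = -8 is satisfied by all points with that x-coordinate
Locus: Vertical line x = -8


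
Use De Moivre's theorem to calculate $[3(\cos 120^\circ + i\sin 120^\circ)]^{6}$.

By De Moivre: z^n = r^n(cos(nθ) + i sin(nθ))
= 3^6(cos(6*120°) + i sin(6*120°))
= 729(cos 0° + i sin 0°)
= 729


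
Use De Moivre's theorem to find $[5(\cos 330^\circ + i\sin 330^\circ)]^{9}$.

By De Moivre: z^n = r^n(cos(nθ) + i sin(nθ))
= 5^9(cos(9*330°) + i sin(9*330°))
= 1953125(cos 90° + i sin 90°)
= 1953125i


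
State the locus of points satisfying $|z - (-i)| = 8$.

|z - z0| = r describes a circle centered at z0 with radius r
Here z0 = -i and r = 8
Locus: Circle centered at (0, -1) with radius 8


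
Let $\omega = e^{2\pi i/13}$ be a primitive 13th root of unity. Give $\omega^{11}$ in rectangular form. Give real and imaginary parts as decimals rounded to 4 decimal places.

ω^11 = e^(2πi·11/13) = e^(i·22π/13)
= cos(22π/13) + i sin(22π/13)
= 0.5681 - 0.8230i


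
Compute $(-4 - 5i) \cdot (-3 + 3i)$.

(a1*a2 - b1*b2) + (a1*b2 + b1*a2)i
= (12 - (-15)) + (-12 + 15)i
= 27 + 3i


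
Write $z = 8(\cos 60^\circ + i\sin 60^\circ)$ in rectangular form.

a = r cos θ = 8 * 1/2 = 4
b = r sin θ = 8 * sqrt(3)/2 = 4*sqrt(3)
z = 4 + 4*sqrt(3)i


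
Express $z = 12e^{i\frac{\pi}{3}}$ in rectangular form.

a = r cos θ = 12 * 1/2 = 6
b = r sin θ = 12 * sqrt(3)/2 = 6*sqrt(3)
z = 6 + 6*sqrt(3)i


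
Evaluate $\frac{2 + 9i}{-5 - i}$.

Multiply numerator and denominator by conjugate (-5 + i):
= (2 + 9i)(-5 + i) / ((-5)^2 + (-1)^2)
= (-19 - 43i) / 26
= -19/26 - (43/26)i


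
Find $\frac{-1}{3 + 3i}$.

Multiply numerator and denominator by conjugate (3 - 3i):
= (-1)(3 - 3i) / (3^2 + 3^2)
= (-3 + 3i) / 18
Divide through by 3: (-1 + i) / 6
= -1/6 + (1/6)i


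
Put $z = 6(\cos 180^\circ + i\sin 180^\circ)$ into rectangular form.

a = r cos θ = 6 * -1 = -6
b = r sin θ = 6 * 0 = 0
z = -6


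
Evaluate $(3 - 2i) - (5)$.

(3 - 5) + (-2 - 0)i = -2 - 2i


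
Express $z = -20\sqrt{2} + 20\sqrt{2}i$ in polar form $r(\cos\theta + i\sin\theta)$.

r = |z| = sqrt(a^2 + b^2) = sqrt((-20*sqrt(2))^2 + (20*sqrt(2))^2) = sqrt(800 + 800) = sqrt(1600) = 40
θ = arctan(b/a) = arctan(28.2843/-28.2843) (quadrant-adjusted) = 135°
z = 40(cos 135° + i sin 135°)


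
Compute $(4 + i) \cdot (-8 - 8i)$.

(a1*a2 - b1*b2) + (a1*b2 + b1*a2)i
= (-32 - (-8)) + (-32 + (-8))i
= -24 - 40i


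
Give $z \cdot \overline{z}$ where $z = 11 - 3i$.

z * conjugate(z) = |z|^2 = a^2 + b^2
= 11^2 + (-3)^2 = 130


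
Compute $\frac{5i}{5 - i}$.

Multiply numerator and denominator by conjugate (5 + i):
= (5i)(5 + i) / (5^2 + (-1)^2)
= (-5 + 25i) / 26
= -5/26 + (25/26)i


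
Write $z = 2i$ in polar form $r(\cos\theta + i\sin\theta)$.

r = |z| = sqrt(a^2 + b^2) = sqrt((0)^2 + (2)^2) = sqrt(0 + 4) = sqrt(4) = 2
a = 0 and b > 0, so z lies on the positive imaginary axis: θ = 90°
z = 2(cos 90° + i sin 90°)


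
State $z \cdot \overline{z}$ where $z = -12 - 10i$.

z * conjugate(z) = |z|^2 = a^2 + b^2
= (-12)^2 + (-10)^2 = 244


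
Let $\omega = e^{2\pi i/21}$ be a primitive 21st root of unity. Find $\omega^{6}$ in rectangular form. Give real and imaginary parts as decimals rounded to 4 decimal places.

ω^6 = e^(2πi·6/21) = e^(i·4π/7)
= cos(4π/7) + i sin(4π/7)
= -0.2225 + 0.9749i


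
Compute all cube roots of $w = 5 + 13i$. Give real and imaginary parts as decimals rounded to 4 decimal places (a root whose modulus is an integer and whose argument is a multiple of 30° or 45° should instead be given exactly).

|w| = sqrt(194) ≈ 13.928388, arg(w) ≈ 68.962489°
Root modulus = sqrt(194)^(1/3) ≈ 2.406026
Root arguments: θ_k = (arg(w) + 360°k)/3 for k = 0, 1, ..., 2
Compute each root as (root modulus)(cos θ_k + i sin θ_k) using full-precision intermediates, then round to 4 decimal places.
Roots: 2.2150 + 0.9396i, -1.9212 + 1.4484i, -0.2937 - 2.3880i


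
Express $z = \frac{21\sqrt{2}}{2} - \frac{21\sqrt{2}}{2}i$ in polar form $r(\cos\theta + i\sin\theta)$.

r = |z| = sqrt(a^2 + b^2) = sqrt((21*sqrt(2)/2)^2 + (-21*sqrt(2)/2)^2) = sqrt(441/2 + 441/2) = sqrt(441) = 21
θ = arctan(b/a) = arctan(-14.8492/14.8492) (quadrant-adjusted) = 315°
z = 21(cos 315° + i sin 315°)


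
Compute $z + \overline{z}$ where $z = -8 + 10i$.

z + conjugate(z) = (a + bi) + (a - bi) = 2a
= 2 * (-8) = -16


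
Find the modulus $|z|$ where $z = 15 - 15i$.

|z| = sqrt(a^2 + b^2) = sqrt(15^2 + (-15)^2) = sqrt(450) = sqrt(450)


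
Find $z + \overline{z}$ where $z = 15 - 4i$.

z + conjugate(z) = (a + bi) + (a - bi) = 2a
= 2 * 15 = 30


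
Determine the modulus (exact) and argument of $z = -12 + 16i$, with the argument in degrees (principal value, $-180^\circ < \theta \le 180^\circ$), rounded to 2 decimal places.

|z| = sqrt((-12)^2 + 16^2) = 20
arg(z) = arctan(b/a) = arctan(16/-12) (quadrant-adjusted) = 126.87°


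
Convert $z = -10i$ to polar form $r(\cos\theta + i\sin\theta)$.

r = |z| = sqrt(a^2 + b^2) = sqrt((0)^2 + (-10)^2) = sqrt(0 + 100) = sqrt(100) = 10
a = 0 and b < 0, so z lies on the negative imaginary axis: θ = 270°
z = 10(cos 270° + i sin 270°)


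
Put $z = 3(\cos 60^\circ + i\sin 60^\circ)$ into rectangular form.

a = r cos θ = 3 * 1/2 = 3/2
b = r sin θ = 3 * sqrt(3)/2 = 3*sqrt(3)/2
z = 3/2 + (3*sqrt(3)/2)i


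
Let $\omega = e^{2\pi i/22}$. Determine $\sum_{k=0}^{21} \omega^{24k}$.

Let ζ = ω^24 = e^(2πi·24/22). Since 22 ∤ 24, ζ ≠ 1.
Sum = Σ_{k=0}^{21} ζ^k = (ζ^22 - 1)/(ζ - 1) = (ω^{24·22} - 1)/(ζ - 1) = (1 - 1)/(ζ - 1) = 0


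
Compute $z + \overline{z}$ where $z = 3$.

z + conjugate(z) = (a + bi) + (a - bi) = 2a
= 2 * 3 = 6


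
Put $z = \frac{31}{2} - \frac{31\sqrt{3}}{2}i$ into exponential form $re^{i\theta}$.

r = |z| = sqrt((31/2)^2 + (-31*sqrt(3)/2)^2) = sqrt(961/4 + 2883/4) = sqrt(961) = 31
θ = arctan(b/a) = arctan(-26.8468/15.5) (quadrant-adjusted) = -60° = -π/3
z = 31e^(-i*π/3)


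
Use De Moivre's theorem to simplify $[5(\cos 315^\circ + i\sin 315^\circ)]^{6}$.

By De Moivre: z^n = r^n(cos(nθ) + i sin(nθ))
= 5^6(cos(6*315°) + i sin(6*315°))
= 15625(cos 90° + i sin 90°)
= 15625i
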